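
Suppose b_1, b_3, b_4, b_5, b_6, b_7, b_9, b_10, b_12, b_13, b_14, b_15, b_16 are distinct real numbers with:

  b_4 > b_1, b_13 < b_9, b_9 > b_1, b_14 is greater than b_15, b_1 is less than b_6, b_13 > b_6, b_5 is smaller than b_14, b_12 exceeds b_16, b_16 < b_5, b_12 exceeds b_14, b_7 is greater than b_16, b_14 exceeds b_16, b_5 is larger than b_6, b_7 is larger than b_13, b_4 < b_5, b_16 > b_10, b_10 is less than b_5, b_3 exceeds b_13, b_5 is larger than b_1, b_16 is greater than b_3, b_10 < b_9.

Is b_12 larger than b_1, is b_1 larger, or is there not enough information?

b_12

b_1 < b_6 < b_13 < b_3 < b_16 < b_5 < b_14 < b_12, by transitivity through b_6, b_13, b_3, b_16, b_5, b_14.
So b_12 is larger.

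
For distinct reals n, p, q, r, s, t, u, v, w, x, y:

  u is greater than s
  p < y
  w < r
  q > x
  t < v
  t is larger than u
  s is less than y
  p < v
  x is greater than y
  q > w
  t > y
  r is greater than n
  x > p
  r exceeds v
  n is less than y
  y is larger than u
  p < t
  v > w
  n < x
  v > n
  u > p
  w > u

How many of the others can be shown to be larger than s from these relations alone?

8

Directly above s: u, y.
One step further: t, w, x (5 so far).
One step further: v, r, q (8 so far).
No other element is forced above s by the given relations, so the count is 8.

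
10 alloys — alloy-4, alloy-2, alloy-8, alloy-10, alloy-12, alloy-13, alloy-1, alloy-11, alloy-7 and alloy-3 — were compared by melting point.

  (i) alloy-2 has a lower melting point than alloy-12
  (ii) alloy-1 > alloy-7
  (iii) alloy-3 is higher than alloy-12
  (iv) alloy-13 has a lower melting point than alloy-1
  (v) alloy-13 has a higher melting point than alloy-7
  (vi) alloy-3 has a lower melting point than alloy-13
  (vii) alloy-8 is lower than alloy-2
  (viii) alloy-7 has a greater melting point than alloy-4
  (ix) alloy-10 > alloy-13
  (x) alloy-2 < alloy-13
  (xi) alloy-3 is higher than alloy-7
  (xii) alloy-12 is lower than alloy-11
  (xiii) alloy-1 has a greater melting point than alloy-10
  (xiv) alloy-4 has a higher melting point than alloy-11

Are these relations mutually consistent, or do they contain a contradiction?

The single ordering alloy-8 < alloy-2 < alloy-12 < alloy-11 < alloy-4 < alloy-7 < alloy-3 < alloy-13 < alloy-10 < alloy-1 satisfies every listed relation, so no contradiction arises.

consistent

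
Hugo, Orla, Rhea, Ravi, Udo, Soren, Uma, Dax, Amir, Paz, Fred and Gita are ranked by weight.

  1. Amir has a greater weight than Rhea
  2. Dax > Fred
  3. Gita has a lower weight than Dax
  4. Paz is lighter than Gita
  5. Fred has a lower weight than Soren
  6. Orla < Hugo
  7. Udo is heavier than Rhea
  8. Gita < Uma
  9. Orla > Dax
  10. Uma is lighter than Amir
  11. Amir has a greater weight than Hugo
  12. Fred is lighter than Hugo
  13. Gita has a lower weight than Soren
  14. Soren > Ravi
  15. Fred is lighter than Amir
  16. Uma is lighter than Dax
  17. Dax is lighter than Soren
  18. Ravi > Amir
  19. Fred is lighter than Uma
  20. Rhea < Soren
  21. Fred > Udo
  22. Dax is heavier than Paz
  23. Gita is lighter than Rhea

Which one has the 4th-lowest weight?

The consecutive relations fix a unique order: Paz < Gita < Rhea < Udo < Fred < Uma < Dax < Orla < Hugo < Amir < Ravi < Soren.
The 4th smallest is Udo.

Udo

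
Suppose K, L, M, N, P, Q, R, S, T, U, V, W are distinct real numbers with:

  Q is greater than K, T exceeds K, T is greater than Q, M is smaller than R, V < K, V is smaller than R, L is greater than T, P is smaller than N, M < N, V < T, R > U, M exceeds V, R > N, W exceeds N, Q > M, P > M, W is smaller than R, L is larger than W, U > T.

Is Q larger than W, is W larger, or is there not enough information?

undetermined

Following every chain through Q: above Q we get T, U, L, R; below Q we get V, K, M.
W is not reached, and no chain runs the other way from W to Q.
So the given relations leave the order of Q and W undetermined.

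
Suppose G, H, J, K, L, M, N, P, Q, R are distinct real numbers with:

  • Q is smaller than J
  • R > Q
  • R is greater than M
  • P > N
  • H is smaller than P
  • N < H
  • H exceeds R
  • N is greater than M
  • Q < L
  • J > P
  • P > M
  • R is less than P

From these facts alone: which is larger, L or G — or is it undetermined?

undetermined

Following every chain through G: nothing is chained to G.
L is not reached, and no chain runs the other way from L to G.
So the given relations leave the order of G and L undetermined.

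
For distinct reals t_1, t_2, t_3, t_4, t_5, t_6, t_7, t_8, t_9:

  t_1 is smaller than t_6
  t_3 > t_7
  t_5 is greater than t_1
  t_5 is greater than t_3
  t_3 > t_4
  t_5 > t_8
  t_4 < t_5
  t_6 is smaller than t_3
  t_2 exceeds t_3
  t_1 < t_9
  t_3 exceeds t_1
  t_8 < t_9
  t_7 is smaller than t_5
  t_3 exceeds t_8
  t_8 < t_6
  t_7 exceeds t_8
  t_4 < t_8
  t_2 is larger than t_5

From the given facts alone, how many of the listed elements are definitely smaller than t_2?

The elements the relations force below t_2 are t_1, t_4, t_8, t_7, t_6, t_3, t_5 — no chain reaches any other.
That is 7.

7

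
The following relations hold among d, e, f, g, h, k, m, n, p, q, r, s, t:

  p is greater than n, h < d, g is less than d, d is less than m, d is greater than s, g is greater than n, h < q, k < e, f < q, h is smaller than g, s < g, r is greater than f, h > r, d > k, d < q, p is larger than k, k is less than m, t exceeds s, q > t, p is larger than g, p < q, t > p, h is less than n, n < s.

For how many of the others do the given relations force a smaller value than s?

4

The elements the relations force below s are f, r, h, n — no chain reaches any other.
That is 4.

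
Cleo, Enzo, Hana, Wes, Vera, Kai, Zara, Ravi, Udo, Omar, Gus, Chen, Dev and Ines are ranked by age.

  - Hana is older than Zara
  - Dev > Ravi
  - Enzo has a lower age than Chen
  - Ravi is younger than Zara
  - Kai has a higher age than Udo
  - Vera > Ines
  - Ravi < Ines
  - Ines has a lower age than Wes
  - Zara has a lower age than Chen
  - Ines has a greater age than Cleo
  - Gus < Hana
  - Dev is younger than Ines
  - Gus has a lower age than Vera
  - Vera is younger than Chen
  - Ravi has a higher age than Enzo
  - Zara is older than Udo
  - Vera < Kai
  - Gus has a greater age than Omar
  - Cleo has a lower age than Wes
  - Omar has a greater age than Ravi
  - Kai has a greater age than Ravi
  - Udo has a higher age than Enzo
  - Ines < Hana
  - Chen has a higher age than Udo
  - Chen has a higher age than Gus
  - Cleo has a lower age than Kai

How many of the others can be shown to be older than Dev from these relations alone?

From Dev the given relations immediately reach Ines.
From those, Wes, Vera, Hana — 4 in total.
From those, Kai, Chen — 6 in total.
Nothing else is reachable above Dev; 6 in all.

6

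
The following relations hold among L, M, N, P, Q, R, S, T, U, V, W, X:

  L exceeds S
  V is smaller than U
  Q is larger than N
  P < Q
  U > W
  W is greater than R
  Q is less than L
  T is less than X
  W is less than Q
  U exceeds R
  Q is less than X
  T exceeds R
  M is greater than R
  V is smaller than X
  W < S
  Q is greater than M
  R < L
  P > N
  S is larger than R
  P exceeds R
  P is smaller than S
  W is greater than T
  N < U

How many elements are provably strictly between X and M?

1

Chaining upward from M reaches: Q, L.
Chaining downward from X reaches: N, R, T, V, P, W, Q.
Strictly between M and X are those in both lists: Q — 1 element.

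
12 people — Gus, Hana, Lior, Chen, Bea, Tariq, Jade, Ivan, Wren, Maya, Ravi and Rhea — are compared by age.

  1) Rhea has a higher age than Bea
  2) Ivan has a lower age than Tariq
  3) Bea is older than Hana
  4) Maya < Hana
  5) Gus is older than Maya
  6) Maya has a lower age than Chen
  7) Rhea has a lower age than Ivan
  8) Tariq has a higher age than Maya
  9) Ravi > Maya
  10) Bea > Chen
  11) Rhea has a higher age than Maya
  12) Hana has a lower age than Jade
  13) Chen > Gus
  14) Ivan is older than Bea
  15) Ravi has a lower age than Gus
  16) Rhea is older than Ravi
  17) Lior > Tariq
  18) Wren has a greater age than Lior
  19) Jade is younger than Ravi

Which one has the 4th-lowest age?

Chaining the given pairs: Maya < Hana < Jade < Ravi < Gus < Chen < Bea < Rhea < Ivan < Tariq < Lior < Wren.
Counting 4 from the smallest end gives Ravi.

Ravi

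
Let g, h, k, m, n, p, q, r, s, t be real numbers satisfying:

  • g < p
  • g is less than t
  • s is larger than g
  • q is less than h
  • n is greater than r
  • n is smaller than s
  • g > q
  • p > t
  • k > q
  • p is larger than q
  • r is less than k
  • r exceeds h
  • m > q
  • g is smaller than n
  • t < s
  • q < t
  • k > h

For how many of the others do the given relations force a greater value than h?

Directly above h: r, k.
One step further: n (3 so far).
One step further: s (4 so far).
No other element is forced above h by the given relations, so the count is 4.

4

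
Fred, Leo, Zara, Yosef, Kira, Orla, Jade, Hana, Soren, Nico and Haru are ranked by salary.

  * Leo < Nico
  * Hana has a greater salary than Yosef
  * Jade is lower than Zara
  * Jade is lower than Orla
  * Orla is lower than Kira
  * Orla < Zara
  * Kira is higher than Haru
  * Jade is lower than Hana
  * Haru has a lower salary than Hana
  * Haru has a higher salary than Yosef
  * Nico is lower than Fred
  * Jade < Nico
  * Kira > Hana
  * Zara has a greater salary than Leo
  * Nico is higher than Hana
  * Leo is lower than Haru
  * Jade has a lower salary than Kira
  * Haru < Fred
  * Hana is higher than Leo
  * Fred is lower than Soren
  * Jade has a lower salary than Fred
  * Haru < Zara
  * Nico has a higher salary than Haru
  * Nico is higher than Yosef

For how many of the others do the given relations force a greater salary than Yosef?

7

From Yosef the given relations immediately reach Haru, Hana, Nico.
From those, Fred, Kira, Zara — 6 in total.
From those, Soren — 7 in total.
Nothing else is reachable above Yosef; 7 in all.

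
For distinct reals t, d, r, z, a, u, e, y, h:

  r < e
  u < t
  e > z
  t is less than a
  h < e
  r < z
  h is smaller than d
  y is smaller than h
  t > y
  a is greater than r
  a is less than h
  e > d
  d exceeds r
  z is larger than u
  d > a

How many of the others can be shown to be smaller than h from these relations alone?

From h the given relations immediately reach y, a.
From those, r, t — 4 in total.
From those, u — 5 in total.
No other element is forced below h by the given relations, so the count is 5.

5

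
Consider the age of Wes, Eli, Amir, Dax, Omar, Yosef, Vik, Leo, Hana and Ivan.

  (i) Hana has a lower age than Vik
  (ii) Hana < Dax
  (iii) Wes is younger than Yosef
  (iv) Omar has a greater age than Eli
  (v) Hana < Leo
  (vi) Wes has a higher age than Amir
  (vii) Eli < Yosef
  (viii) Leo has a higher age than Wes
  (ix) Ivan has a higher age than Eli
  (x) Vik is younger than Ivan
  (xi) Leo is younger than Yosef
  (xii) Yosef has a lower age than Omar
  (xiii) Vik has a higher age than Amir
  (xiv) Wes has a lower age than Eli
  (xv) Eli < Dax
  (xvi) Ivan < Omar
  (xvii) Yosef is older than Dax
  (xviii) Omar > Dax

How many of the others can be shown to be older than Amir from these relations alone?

From Amir the given relations immediately reach Wes, Vik.
From those, Eli, Leo, Ivan, Yosef — 6 in total.
From those, Dax, Omar — 8 in total.
Nothing else is reachable above Amir; 8 in all.

8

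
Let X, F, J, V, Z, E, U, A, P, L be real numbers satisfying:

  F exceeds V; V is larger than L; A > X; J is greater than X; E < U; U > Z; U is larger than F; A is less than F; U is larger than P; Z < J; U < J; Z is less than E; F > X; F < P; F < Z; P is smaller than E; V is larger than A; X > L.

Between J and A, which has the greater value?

J

A < V and V < F give A < F.
Then F < Z extends the chain to Z.
With Z < E: A < V < F < Z < E.
Then E < U extends the chain to U.
With U < J: A < V < F < Z < E < U < J.
So A < J; J is the larger of the two.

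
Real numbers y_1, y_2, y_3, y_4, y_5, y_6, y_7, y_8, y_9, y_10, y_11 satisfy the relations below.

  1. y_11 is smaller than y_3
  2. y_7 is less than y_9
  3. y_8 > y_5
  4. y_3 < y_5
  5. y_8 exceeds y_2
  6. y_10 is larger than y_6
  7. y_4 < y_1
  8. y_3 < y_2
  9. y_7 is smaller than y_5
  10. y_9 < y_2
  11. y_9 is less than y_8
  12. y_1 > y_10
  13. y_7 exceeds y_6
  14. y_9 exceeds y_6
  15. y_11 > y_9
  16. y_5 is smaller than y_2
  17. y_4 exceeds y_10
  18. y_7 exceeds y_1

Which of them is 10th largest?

y_10

Piecing the relations together gives one ordering: y_6 < y_10 < y_4 < y_1 < y_7 < y_9 < y_11 < y_3 < y_5 < y_2 < y_8.
The 10th largest is y_10.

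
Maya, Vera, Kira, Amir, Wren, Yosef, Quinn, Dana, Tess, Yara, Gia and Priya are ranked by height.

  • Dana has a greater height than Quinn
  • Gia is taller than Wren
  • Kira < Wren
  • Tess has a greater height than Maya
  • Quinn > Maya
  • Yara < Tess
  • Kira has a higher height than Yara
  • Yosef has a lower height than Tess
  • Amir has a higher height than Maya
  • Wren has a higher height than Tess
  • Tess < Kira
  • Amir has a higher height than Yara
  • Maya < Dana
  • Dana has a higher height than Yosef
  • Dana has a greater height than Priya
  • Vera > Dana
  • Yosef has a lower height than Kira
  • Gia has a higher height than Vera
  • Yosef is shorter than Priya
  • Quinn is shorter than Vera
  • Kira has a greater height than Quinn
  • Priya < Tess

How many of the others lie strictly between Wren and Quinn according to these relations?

1

Chaining upward from Quinn reaches: Dana, Kira, Vera, Gia.
Chaining downward from Wren reaches: Yara, Yosef, Maya, Priya, Tess, Kira.
Strictly between Quinn and Wren are those in both lists: Kira — 1 element.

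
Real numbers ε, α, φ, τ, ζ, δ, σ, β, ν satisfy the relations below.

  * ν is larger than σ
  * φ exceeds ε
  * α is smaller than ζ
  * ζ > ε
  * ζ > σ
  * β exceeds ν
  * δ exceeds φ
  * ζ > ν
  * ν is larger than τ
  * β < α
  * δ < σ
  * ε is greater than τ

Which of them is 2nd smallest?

Piecing the relations together gives one ordering: τ < ε < φ < δ < σ < ν < β < α < ζ.
The 2nd smallest is ε.

ε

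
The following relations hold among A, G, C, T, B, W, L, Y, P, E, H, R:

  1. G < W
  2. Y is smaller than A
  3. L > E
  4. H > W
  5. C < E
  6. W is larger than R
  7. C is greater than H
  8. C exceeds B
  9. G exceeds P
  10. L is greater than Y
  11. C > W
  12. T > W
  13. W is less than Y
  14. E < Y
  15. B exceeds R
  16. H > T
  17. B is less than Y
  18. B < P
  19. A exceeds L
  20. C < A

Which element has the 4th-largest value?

Piecing the relations together gives one ordering: R < B < P < G < W < T < H < C < E < Y < L < A.
Counting 4 from the largest end gives E.

E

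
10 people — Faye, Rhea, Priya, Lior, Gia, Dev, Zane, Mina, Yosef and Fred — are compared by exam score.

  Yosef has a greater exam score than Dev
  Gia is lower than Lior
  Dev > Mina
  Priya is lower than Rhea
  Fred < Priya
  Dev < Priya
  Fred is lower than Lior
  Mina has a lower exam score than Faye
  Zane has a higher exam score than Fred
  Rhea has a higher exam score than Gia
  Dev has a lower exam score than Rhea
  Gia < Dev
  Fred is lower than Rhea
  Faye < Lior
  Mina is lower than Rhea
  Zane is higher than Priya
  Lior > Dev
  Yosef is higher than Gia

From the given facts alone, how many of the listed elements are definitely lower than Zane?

From Zane the given relations immediately reach Fred, Priya.
From those, Dev — 3 in total.
From those, Mina, Gia — 5 in total.
Nothing else is reachable below Zane; 5 in all.

5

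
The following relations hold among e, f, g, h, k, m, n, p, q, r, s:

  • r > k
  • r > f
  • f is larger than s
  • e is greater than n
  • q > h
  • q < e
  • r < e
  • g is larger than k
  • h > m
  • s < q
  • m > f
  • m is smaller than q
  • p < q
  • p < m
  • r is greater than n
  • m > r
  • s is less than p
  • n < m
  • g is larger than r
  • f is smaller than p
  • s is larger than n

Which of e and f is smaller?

Chaining the given relations: f < p < m < h < q < e.
So f < e; f is the smaller of the two.

f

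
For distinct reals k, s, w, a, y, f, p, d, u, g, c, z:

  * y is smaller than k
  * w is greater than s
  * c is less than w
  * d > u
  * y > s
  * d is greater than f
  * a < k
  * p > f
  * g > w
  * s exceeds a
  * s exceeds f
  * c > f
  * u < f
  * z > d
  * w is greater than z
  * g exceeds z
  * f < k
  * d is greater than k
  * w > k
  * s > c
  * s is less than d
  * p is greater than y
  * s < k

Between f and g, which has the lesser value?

Link the given pairs in sequence: f < c; c < s; s < y; y < k; k < d; d < z; z < w; w < g.
Chaining these gives f < c < s < y < k < d < z < w < g.
So f < g; f is the smaller of the two.

f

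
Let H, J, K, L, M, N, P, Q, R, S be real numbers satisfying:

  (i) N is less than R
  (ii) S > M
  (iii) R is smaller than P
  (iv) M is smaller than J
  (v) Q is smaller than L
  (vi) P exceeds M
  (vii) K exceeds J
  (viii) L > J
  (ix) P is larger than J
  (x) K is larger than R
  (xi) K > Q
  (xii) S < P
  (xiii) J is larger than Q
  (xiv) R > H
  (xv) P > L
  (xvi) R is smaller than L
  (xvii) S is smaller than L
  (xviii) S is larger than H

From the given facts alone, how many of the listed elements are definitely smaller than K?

Directly below K: Q, R, J.
One step further: N, H, M (6 so far).
No other element is forced below K by the given relations, so the count is 6.

6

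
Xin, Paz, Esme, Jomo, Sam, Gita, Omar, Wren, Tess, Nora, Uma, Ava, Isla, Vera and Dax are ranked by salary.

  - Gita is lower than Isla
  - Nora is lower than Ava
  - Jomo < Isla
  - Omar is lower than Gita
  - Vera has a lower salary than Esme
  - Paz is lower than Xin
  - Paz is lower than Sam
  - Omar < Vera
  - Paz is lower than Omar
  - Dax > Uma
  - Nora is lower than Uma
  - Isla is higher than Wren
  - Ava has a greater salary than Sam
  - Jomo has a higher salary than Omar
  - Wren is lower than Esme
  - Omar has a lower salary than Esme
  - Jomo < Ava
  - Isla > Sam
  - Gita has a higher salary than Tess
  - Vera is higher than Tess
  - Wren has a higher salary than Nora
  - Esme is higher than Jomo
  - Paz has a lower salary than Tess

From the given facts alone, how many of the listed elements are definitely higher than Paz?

From Paz the given relations immediately reach Tess, Omar, Sam, Xin.
From those, Gita, Jomo, Ava, Isla, Vera, Esme — 10 in total.
Nothing else is reachable above Paz; 10 in all.

10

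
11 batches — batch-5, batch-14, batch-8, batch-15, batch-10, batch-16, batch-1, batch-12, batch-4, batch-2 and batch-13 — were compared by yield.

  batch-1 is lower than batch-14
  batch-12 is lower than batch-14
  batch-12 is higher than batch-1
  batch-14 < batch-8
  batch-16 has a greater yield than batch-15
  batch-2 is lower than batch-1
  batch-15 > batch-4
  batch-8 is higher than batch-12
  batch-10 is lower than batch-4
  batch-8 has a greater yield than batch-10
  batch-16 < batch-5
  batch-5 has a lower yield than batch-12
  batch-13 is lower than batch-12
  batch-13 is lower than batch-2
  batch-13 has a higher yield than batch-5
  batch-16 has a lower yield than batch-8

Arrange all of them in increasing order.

Nothing is placed below batch-10, so it is least; from there batch-10 < batch-4; batch-4 < batch-15; batch-15 < batch-16; batch-16 < batch-5; batch-5 < batch-13; batch-13 < batch-2; batch-2 < batch-1; batch-1 < batch-12; batch-12 < batch-14; batch-14 < batch-8, each given directly.

batch-10 < batch-4 < batch-15 < batch-16 < batch-5 < batch-13 < batch-2 < batch-1 < batch-12 < batch-14 < batch-8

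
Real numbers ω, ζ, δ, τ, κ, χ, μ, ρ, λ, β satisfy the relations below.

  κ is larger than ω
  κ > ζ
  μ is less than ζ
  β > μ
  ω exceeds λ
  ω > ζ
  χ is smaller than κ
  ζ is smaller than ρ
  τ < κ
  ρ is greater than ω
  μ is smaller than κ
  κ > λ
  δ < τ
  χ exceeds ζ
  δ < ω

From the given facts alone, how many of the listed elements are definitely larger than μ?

The elements the relations force above μ are ζ, ω, χ, β, κ, ρ — no chain reaches any other.
That is 6.

6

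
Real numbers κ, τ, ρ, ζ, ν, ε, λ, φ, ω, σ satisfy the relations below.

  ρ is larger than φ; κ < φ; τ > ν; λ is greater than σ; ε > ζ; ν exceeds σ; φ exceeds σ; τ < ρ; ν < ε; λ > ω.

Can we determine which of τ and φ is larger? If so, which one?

Following every chain through φ: above φ we get ρ; below φ we get σ, κ.
τ is not reached, and no chain runs the other way from τ to φ.
So the given relations leave the order of φ and τ undetermined.

undetermined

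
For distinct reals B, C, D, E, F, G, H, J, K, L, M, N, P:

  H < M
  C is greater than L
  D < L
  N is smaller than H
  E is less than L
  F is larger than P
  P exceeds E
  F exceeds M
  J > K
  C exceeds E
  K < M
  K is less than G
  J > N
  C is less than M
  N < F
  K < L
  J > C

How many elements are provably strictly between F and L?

The relations place L below F. An element lies strictly between them when it is forced above L and also forced below F.
Above L: {C, J, M}. Below F: {E, N, D, K, P, C, H, M}.
Intersection: {C, M} — 2.

2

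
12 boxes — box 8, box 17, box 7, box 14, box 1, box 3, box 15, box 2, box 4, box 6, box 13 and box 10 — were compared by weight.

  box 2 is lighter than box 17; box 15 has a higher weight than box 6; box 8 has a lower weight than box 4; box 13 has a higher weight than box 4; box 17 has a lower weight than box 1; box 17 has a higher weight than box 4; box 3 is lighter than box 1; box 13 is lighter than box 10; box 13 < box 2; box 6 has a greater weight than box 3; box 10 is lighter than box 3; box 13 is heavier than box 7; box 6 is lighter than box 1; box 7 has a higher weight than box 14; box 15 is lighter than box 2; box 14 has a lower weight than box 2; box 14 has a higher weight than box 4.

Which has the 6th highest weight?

Piecing the relations together gives one ordering: box 8 < box 4 < box 14 < box 7 < box 13 < box 10 < box 3 < box 6 < box 15 < box 2 < box 17 < box 1.
Counting 6 from the largest end gives box 3.

box 3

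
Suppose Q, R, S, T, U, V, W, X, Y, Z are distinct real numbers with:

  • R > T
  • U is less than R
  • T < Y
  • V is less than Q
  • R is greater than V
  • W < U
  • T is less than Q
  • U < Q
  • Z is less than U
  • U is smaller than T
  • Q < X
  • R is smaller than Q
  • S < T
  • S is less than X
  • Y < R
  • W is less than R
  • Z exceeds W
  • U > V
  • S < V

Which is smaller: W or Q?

W < Z < U < T < Y < R < Q, by transitivity through Z, U, T, Y, R.
So W < Q; W is the smaller of the two.

W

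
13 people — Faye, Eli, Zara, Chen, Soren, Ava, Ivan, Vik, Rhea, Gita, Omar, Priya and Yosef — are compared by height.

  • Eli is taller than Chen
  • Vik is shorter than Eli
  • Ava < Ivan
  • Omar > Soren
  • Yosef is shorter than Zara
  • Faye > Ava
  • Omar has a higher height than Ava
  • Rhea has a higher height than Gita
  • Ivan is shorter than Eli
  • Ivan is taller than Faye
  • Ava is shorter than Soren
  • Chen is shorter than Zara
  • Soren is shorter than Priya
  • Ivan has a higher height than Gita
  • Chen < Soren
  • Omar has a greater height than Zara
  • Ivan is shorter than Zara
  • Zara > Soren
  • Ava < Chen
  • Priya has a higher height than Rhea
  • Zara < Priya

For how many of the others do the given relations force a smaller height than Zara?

7

From Zara the given relations immediately reach Yosef, Ivan, Chen, Soren.
From those, Ava, Gita, Faye — 7 in total.
No other element is forced below Zara by the given relations, so the count is 7.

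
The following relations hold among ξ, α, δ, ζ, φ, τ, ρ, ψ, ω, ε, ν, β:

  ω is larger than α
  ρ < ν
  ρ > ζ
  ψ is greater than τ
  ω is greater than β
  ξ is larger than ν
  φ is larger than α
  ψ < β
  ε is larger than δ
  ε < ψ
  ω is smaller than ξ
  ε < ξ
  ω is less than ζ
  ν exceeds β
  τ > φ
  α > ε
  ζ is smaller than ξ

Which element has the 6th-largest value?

β

Piecing the relations together gives one ordering: δ < ε < α < φ < τ < ψ < β < ω < ζ < ρ < ν < ξ.
Counting 6 from the largest end gives β.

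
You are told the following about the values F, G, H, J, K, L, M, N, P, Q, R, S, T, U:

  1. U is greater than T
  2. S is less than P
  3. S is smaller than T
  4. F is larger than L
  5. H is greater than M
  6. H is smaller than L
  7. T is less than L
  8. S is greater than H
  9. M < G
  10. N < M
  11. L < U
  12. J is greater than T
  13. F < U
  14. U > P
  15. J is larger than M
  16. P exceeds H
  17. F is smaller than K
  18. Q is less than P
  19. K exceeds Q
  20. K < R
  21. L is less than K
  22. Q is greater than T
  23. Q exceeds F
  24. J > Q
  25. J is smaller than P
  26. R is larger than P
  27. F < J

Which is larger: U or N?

The relevant relations are N < M; M < H; H < S; S < T; T < L; L < F; F < Q; Q < J; J < P; P < U.
Together: N < M < H < S < T < L < F < Q < J < P < U.
So N < U; U is the larger of the two.

U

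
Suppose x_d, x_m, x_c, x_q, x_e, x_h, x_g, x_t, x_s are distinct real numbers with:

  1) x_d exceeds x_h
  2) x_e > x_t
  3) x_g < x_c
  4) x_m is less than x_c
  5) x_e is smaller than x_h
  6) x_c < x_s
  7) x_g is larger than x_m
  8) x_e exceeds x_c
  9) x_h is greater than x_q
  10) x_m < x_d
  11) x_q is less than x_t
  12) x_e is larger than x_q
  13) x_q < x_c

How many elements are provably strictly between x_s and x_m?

2

The relations place x_m below x_s. An element lies strictly between them when it is forced above x_m and also forced below x_s.
Above x_m: {x_g, x_c, x_e, x_h, x_d}. Below x_s: {x_q, x_g, x_c}.
Intersection: {x_g, x_c} — 2.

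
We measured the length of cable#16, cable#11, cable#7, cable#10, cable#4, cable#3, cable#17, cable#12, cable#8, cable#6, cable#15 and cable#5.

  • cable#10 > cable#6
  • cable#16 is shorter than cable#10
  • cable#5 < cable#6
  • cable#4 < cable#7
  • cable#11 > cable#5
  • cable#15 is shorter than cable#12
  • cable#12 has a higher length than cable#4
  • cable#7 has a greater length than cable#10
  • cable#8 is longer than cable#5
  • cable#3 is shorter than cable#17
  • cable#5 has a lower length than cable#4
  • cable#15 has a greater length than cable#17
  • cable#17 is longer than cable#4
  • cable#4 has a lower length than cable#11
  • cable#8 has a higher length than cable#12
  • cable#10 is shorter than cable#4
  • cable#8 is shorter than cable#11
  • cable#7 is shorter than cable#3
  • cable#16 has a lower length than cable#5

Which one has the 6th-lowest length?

cable#7

Chaining the given pairs: cable#16 < cable#5 < cable#6 < cable#10 < cable#4 < cable#7 < cable#3 < cable#17 < cable#15 < cable#12 < cable#8 < cable#11.
Counting 6 from the smallest end gives cable#7.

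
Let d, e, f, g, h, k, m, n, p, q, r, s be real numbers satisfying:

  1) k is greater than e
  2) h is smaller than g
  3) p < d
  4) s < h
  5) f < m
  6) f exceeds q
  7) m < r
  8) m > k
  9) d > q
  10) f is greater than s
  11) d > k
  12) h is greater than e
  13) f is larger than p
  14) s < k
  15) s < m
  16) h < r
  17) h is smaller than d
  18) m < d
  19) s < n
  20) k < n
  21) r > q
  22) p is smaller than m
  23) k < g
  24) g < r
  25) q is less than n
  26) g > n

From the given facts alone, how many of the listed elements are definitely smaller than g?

6

From g the given relations immediately reach k, n, h.
From those, e, q, s — 6 in total.
Nothing else is reachable below g; 6 in all.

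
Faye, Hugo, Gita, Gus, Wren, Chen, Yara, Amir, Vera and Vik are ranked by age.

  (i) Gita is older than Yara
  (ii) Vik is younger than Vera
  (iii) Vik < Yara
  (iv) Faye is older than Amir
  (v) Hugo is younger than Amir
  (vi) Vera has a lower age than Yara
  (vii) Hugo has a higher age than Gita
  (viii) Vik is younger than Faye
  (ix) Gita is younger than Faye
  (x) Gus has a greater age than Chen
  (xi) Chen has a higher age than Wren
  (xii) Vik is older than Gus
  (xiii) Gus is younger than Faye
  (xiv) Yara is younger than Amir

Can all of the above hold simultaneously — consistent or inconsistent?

The single ordering Wren < Chen < Gus < Vik < Vera < Yara < Gita < Hugo < Amir < Faye satisfies every listed relation, so no contradiction arises.

consistent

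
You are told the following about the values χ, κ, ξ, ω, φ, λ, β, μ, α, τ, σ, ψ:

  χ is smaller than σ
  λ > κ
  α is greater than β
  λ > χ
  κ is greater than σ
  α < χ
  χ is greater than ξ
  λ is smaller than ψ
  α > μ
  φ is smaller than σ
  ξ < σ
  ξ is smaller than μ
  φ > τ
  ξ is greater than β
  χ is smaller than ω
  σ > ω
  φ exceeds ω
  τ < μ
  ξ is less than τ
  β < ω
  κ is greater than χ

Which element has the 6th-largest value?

ω

Piecing the relations together gives one ordering: β < ξ < τ < μ < α < χ < ω < φ < σ < κ < λ < ψ.
The 6th largest is ω.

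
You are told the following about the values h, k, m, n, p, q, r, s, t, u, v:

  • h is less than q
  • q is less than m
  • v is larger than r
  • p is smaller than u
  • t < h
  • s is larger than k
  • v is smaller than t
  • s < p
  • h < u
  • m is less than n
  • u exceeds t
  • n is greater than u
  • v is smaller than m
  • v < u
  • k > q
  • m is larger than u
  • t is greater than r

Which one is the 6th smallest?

k

The consecutive relations fix a unique order: r < v < t < h < q < k < s < p < u < m < n.
Counting 6 from the smallest end gives k.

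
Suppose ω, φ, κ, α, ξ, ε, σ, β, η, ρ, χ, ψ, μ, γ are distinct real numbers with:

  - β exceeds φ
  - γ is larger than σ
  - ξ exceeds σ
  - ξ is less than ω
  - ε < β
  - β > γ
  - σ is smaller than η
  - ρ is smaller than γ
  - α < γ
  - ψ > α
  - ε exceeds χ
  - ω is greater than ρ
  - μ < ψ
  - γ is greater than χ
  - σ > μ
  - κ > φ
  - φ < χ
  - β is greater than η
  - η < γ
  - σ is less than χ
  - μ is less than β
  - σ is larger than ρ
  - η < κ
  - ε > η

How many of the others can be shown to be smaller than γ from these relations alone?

Directly below γ: ρ, σ, η, χ, α.
One step further: μ, φ (7 so far).
No other element is forced below γ by the given relations, so the count is 7.

7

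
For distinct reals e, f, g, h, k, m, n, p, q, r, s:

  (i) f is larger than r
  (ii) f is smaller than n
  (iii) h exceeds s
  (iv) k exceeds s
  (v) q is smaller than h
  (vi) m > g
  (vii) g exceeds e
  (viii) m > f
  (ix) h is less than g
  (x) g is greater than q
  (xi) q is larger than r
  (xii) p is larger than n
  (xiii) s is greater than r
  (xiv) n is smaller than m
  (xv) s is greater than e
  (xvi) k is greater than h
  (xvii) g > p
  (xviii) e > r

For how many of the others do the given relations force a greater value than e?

From e the given relations immediately reach s, g.
From those, h, k, m — 5 in total.
No other element is forced above e by the given relations, so the count is 5.

5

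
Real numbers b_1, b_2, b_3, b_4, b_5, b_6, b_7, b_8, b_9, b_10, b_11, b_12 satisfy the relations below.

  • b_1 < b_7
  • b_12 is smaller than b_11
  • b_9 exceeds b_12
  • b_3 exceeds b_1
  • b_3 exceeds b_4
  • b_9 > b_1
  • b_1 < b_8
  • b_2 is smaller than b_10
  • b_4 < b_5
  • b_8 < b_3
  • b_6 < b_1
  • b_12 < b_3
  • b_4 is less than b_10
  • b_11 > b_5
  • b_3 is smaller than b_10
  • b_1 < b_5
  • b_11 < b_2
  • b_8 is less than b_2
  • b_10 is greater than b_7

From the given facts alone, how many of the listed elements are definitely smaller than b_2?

7

From b_2 the given relations immediately reach b_8, b_11.
From those, b_12, b_1, b_5 — 5 in total.
From those, b_6, b_4 — 7 in total.
No other element is forced below b_2 by the given relations, so the count is 7.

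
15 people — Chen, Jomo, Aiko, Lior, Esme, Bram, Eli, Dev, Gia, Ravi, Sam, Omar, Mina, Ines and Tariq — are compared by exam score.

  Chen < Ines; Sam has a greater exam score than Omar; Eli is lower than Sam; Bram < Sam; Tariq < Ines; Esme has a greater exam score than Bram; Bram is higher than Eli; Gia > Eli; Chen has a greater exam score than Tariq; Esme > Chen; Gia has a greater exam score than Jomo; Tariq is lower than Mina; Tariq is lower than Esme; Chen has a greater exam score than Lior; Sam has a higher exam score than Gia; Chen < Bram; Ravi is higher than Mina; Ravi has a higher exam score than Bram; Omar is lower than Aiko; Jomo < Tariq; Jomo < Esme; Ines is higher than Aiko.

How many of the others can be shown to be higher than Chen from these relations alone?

5

Directly above Chen: Bram, Esme, Ines.
One step further: Ravi, Sam (5 so far).
No other element is forced above Chen by the given relations, so the count is 5.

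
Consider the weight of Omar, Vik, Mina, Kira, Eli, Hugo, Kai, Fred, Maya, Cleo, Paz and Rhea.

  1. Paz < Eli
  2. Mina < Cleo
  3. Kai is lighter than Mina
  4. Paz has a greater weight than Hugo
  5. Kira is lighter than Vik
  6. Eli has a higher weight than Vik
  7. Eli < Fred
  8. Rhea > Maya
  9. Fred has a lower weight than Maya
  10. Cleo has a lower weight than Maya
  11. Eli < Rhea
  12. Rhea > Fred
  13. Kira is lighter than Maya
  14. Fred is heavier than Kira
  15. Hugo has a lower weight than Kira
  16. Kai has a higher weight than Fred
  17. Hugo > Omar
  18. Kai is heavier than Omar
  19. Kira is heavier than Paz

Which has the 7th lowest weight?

The consecutive relations fix a unique order: Omar < Hugo < Paz < Kira < Vik < Eli < Fred < Kai < Mina < Cleo < Maya < Rhea.
Counting 7 from the smallest end gives Fred.

Fred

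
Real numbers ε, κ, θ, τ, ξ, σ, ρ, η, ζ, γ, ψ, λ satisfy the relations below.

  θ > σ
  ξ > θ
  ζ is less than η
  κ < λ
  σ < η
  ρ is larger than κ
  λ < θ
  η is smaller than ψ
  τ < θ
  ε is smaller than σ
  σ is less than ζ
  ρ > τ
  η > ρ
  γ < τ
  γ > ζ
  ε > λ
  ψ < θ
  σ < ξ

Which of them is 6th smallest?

Piecing the relations together gives one ordering: κ < λ < ε < σ < ζ < γ < τ < ρ < η < ψ < θ < ξ.
Counting 6 from the smallest end gives γ.

γ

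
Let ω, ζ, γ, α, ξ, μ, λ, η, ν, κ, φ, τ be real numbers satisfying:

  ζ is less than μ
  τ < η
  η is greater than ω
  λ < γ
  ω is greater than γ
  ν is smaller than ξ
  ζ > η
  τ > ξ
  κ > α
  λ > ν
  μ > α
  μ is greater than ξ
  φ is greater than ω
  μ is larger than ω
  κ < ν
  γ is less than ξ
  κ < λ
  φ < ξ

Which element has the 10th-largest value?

ν

Piecing the relations together gives one ordering: α < κ < ν < λ < γ < ω < φ < ξ < τ < η < ζ < μ.
Counting 10 from the largest end gives ν.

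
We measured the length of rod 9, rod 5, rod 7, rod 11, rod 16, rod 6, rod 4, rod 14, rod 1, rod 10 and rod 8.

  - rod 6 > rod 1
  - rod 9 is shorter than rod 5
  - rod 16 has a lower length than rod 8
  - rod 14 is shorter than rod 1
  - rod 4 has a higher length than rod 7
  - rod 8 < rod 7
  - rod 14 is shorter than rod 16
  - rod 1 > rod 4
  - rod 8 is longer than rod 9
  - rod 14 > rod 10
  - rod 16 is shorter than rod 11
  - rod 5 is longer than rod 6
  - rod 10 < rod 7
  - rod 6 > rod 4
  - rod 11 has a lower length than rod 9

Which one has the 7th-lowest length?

Piecing the relations together gives one ordering: rod 10 < rod 14 < rod 16 < rod 11 < rod 9 < rod 8 < rod 7 < rod 4 < rod 1 < rod 6 < rod 5.
The 7th smallest is rod 7.

rod 7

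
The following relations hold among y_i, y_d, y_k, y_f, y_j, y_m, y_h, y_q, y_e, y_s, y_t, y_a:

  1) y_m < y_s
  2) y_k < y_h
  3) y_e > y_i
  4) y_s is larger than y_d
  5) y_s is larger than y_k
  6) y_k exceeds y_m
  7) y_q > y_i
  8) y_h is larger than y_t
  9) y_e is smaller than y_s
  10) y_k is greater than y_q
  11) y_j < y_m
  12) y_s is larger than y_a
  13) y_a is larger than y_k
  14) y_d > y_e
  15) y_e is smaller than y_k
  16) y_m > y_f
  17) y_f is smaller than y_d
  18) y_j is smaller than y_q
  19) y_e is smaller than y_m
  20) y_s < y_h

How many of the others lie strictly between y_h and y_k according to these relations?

2

The relations place y_k below y_h. An element lies strictly between them when it is forced above y_k and also forced below y_h.
Above y_k: {y_a, y_s}. Below y_h: {y_j, y_i, y_e, y_f, y_m, y_q, y_a, y_d, y_t, y_s}.
Intersection: {y_a, y_s} — 2.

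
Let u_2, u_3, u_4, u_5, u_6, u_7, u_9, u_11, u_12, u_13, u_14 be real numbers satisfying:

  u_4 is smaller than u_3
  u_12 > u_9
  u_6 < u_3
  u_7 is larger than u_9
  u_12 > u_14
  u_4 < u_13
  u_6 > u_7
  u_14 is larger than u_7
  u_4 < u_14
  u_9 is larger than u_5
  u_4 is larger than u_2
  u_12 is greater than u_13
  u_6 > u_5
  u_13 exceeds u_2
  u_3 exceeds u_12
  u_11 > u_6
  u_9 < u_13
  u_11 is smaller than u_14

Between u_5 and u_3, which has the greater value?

u_3

Link the given pairs in sequence: u_5 < u_9; u_9 < u_7; u_7 < u_6; u_6 < u_11; u_11 < u_14; u_14 < u_12; u_12 < u_3.
Together: u_5 < u_9 < u_7 < u_6 < u_11 < u_14 < u_12 < u_3.
So u_5 < u_3; u_3 is the larger of the two.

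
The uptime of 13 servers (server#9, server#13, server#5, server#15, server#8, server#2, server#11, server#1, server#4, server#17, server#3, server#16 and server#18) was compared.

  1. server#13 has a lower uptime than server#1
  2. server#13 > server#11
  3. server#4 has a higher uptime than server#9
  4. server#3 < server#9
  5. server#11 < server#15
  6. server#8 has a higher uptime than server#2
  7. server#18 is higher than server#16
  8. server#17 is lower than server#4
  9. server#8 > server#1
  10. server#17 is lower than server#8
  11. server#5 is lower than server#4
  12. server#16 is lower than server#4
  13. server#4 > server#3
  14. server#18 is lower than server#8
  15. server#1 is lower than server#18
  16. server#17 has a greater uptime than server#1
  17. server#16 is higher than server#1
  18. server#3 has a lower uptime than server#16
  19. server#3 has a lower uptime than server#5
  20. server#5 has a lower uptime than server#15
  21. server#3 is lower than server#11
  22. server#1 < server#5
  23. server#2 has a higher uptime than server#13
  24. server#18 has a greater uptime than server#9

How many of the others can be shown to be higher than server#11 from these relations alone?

The elements the relations force above server#11 are server#13, server#1, server#16, server#5, server#2, server#18, server#15, server#17, server#4, server#8 — no chain reaches any other.
That is 10.

10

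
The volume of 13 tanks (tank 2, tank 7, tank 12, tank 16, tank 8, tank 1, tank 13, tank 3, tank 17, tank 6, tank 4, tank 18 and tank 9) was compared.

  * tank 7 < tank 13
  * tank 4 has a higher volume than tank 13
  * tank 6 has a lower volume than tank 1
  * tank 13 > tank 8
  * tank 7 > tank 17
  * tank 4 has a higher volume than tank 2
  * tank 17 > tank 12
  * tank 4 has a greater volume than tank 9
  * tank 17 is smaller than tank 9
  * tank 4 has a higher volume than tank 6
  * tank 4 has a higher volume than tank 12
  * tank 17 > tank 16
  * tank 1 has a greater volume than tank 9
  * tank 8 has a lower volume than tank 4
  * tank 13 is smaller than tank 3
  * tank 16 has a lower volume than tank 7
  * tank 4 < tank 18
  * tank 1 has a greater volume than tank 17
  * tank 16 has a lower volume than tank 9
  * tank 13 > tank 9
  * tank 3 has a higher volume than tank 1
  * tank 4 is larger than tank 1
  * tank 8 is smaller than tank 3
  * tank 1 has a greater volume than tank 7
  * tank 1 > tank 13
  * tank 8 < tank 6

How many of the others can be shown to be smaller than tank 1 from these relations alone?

8

From tank 1 the given relations immediately reach tank 17, tank 9, tank 6, tank 7, tank 13.
From those, tank 8, tank 12, tank 16 — 8 in total.
No other element is forced below tank 1 by the given relations, so the count is 8.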